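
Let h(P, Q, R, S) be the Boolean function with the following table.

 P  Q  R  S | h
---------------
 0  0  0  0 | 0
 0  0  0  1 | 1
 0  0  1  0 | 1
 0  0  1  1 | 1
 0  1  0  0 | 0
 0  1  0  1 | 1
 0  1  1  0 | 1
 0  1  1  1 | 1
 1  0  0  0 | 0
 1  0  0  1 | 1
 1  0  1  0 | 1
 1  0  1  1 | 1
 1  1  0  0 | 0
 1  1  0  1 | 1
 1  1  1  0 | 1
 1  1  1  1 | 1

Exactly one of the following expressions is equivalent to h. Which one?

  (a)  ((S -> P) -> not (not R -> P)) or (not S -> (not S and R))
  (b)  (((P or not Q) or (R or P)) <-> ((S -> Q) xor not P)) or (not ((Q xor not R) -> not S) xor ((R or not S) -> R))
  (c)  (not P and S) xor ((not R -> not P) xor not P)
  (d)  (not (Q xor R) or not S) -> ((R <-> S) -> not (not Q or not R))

(a) fails at (0,0,0,0): the formula yields 1, h is 0.
(b) fails at (0,1,0,0): the formula yields 1, h is 0.
(c) fails at (0,0,1,0): the formula yields 0, h is 1.
That leaves (d). Evaluating it on every row reproduces the table of h exactly.

d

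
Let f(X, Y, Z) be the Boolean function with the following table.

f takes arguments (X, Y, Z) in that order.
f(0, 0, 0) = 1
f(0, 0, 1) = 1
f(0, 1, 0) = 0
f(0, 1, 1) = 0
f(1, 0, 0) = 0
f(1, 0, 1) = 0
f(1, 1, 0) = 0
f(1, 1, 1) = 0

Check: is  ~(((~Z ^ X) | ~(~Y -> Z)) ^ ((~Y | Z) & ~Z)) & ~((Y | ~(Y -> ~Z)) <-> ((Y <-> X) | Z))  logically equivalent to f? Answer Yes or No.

Yes

Evaluate ~(((~Z ^ X) | ~(~Y -> Z)) ^ ((~Y | Z) & ~Z)) & ~((Y | ~(Y -> ~Z)) <-> ((Y <-> X) | Z)) on each row and compare to f:
  X=0, Y=0, Z=0: formula gives 1, f = 1 ✓
  X=0, Y=0, Z=1: formula gives 1, f = 1 ✓
  X=0, Y=1, Z=0: formula gives 0, f = 0 ✓
  X=0, Y=1, Z=1: formula gives 0, f = 0 ✓
  X=1, Y=0, Z=0: formula gives 0, f = 0 ✓
  … (the remaining 3 rows also agree.)
No disagreement on any input; they are logically equivalent.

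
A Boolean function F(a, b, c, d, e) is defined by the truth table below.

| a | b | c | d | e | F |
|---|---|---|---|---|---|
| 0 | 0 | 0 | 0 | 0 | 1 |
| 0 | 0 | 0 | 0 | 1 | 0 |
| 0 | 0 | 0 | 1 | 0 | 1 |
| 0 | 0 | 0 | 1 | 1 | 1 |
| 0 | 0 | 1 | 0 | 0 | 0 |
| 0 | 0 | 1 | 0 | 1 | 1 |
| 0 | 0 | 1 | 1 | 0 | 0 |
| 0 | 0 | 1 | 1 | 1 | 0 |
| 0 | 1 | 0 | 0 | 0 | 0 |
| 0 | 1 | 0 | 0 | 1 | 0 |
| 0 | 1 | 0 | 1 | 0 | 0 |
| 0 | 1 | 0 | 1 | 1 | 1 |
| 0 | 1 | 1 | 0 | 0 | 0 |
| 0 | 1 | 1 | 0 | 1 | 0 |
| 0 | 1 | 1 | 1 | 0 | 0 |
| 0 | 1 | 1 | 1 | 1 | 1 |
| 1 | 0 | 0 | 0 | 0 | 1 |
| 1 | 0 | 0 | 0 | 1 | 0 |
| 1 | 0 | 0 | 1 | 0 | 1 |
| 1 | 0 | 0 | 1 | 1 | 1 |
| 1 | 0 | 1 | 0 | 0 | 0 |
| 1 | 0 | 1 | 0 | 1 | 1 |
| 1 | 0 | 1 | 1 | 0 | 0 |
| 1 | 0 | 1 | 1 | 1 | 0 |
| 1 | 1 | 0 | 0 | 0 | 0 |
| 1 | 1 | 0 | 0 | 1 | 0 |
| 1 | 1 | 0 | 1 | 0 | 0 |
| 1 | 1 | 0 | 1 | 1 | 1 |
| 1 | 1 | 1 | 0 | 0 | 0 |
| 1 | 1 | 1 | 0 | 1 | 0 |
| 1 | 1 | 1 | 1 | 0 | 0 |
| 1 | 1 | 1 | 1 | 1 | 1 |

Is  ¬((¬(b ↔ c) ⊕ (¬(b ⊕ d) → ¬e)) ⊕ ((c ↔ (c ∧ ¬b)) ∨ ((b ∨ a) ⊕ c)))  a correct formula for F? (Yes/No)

Check the formula against F row by row:
  a=0, b=0, c=0, d=0, e=0: formula gives 1, F = 1 ✓
  a=0, b=0, c=0, d=0, e=1: formula gives 0, F = 0 ✓
  a=0, b=0, c=0, d=1, e=0: formula gives 1, F = 1 ✓
  a=0, b=0, c=0, d=1, e=1: formula gives 1, F = 1 ✓
  …and likewise for the remaining 28 rows.
All 32 rows match — the expression computes F exactly.

Yes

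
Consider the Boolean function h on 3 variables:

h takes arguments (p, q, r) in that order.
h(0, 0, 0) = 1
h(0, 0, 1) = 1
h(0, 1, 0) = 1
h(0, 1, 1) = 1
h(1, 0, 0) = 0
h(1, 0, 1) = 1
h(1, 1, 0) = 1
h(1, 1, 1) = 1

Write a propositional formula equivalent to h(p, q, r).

h is 0 on exactly one input, (1,0,0), whose minterm is p·¬q·¬r. So h is the negation of that single conjunction.

h(p, q, r) = ~((p & ~q) & ~r)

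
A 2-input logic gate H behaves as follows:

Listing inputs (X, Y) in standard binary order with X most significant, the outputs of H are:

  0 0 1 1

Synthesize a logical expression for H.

The output simply equals X.

H(X, Y) = X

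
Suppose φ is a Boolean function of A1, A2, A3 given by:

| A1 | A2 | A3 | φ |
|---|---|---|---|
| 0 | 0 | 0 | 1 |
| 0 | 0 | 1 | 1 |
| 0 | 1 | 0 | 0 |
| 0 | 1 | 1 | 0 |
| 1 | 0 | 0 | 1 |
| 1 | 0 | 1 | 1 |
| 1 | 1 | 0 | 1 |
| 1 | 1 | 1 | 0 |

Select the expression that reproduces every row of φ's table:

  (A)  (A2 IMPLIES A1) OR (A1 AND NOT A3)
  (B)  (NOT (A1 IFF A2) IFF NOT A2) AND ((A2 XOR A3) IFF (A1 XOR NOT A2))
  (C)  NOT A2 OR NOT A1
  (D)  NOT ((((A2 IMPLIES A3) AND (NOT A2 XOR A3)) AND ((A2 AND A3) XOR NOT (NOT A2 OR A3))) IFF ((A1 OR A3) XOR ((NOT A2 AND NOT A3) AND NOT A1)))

(A): at (1,1,1) it gives 1, but φ = 0 — eliminated.
(B): at (0,0,0) it gives 0, but φ = 1 — eliminated.
(C): at (0,1,0) it gives 1, but φ = 0 — eliminated.
That leaves (D). Evaluating it on every row reproduces the table of φ exactly.

D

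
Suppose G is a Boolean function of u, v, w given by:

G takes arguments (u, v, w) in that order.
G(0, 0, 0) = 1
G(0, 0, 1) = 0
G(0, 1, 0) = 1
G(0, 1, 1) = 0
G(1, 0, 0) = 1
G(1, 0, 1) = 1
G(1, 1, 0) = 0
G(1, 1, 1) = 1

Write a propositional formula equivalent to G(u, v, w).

G(u, v, w) = ~((((~u & ~v) & w) | ((~u & v) & w)) | ((u & v) & ~w))

The 0-rows are (0,0,1), (0,1,1), (1,1,0). Take each as a conjunction (¬u·¬v·w, ¬u·v·w, u·v·¬w), form their disjunction, and complement — that gives a formula that is 1 everywhere G is.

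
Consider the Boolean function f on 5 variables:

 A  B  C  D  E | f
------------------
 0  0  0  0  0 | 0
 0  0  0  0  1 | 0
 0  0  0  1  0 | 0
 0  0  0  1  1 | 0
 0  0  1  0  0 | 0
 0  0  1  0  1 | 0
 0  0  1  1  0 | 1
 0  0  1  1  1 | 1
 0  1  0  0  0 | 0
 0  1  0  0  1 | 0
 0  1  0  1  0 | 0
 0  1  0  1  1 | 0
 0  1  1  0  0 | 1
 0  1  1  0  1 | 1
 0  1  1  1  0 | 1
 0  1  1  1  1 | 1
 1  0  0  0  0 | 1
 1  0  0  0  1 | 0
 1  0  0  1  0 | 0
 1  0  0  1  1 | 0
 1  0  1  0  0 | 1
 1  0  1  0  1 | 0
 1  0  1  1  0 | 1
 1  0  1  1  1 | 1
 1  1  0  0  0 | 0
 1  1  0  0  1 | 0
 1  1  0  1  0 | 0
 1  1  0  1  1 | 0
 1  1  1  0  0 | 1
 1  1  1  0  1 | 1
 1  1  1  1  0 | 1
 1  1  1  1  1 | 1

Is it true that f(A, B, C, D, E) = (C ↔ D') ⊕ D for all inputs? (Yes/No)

Evaluate (C ↔ D') ⊕ D on each row and compare to f:
  A=0, B=0, C=0, D=0, E=0: formula gives 0, f = 0 ✓
  A=0, B=0, C=0, D=0, E=1: formula gives 0, f = 0 ✓
  A=0, B=0, C=0, D=1, E=0: formula gives 0, f = 0 ✓
  A=0, B=0, C=0, D=1, E=1: formula gives 0, f = 0 ✓
  A=0, B=0, C=1, D=0, E=0: formula gives 1, but f = 0 ✗
A single disagreement suffices: at (0,0,1,0,0) they differ, so the formula does not compute f.

No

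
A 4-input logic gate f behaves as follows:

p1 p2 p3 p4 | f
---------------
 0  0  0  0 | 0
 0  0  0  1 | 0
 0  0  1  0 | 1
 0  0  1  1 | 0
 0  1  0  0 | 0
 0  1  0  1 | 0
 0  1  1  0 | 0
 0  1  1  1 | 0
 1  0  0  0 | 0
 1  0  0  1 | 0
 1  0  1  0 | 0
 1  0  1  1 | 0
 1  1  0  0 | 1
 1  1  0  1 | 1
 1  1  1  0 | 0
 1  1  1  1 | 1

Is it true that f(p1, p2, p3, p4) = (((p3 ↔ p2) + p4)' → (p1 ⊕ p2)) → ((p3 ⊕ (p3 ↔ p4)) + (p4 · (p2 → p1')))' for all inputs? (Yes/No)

Yes

Test each input against both f and the formula:
  p1=0, p2=0, p3=0, p4=0: formula gives 0, f = 0 ✓
  p1=0, p2=0, p3=0, p4=1: formula gives 0, f = 0 ✓
  p1=0, p2=0, p3=1, p4=0: formula gives 1, f = 1 ✓
  p1=0, p2=0, p3=1, p4=1: formula gives 0, f = 0 ✓
  … (the remaining 12 rows also agree.)
Every row agrees, so the formula is equivalent.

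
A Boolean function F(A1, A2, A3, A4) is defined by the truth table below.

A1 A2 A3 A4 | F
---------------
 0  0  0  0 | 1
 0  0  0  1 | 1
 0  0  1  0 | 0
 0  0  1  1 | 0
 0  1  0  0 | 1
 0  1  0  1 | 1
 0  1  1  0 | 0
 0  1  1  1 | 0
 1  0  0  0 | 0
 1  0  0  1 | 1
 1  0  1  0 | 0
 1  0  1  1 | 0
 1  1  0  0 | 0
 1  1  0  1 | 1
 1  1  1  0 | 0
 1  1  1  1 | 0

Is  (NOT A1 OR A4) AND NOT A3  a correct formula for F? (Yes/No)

Test each input against both F and the formula:
  A1=0, A2=0, A3=0, A4=0: formula gives 1, F = 1 ✓
  A1=0, A2=0, A3=0, A4=1: formula gives 1, F = 1 ✓
  A1=0, A2=0, A3=1, A4=0: formula gives 0, F = 0 ✓
  A1=0, A2=0, A3=1, A4=1: formula gives 0, F = 0 ✓
  …and likewise for the remaining 12 rows.
Every row agrees, so the formula is equivalent.

Yes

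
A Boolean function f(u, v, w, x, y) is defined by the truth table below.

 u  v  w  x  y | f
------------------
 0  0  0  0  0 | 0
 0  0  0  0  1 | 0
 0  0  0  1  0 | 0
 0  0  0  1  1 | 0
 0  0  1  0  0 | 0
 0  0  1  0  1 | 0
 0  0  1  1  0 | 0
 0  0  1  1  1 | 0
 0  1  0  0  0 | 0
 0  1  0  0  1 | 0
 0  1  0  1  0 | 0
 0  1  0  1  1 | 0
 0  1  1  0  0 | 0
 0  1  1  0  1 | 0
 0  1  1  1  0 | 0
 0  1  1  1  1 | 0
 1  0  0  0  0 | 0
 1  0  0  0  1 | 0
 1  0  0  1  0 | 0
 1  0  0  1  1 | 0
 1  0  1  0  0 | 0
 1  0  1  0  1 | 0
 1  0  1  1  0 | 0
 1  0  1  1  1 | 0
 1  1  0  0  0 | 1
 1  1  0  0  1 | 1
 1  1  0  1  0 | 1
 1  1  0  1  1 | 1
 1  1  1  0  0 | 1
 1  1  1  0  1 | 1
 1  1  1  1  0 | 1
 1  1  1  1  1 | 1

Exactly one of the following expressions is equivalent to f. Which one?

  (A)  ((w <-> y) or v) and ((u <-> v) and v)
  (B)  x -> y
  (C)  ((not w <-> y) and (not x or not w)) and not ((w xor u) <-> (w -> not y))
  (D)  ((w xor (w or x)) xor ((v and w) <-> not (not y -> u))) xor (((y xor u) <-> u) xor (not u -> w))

(B): at (0,0,0,0,0) it gives 1, but f = 0 — eliminated.
(C): at (0,0,0,0,1) it gives 1, but f = 0 — eliminated.
(D): at (0,0,0,0,0) it gives 1, but f = 0 — eliminated.
(A) is the remaining candidate, and it agrees with f on all 32 inputs.

A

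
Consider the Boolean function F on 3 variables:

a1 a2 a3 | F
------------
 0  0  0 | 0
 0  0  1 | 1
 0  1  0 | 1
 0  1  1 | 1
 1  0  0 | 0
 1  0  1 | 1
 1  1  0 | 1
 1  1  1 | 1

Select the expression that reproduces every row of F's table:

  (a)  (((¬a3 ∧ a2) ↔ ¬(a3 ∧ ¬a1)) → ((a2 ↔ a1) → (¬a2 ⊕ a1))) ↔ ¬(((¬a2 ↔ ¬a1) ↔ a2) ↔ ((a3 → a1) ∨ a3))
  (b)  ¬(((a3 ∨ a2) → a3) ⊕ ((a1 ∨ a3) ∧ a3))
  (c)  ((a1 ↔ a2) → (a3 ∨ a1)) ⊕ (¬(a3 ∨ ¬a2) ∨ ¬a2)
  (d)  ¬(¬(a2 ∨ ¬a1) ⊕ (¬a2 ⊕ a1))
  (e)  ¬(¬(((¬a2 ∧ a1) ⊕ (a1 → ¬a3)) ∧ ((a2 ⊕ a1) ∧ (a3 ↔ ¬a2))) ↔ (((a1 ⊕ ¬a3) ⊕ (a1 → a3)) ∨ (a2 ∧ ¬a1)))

b

(a): at (0,0,0) it gives 1, but F = 0 — eliminated.
(c): at (0,0,0) it gives 1, but F = 0 — eliminated.
(d): at (0,0,1) it gives 0, but F = 1 — eliminated.
(e): at (0,0,0) it gives 1, but F = 0 — eliminated.
Only (b) survives; checking it on all 8 rows confirms it matches F.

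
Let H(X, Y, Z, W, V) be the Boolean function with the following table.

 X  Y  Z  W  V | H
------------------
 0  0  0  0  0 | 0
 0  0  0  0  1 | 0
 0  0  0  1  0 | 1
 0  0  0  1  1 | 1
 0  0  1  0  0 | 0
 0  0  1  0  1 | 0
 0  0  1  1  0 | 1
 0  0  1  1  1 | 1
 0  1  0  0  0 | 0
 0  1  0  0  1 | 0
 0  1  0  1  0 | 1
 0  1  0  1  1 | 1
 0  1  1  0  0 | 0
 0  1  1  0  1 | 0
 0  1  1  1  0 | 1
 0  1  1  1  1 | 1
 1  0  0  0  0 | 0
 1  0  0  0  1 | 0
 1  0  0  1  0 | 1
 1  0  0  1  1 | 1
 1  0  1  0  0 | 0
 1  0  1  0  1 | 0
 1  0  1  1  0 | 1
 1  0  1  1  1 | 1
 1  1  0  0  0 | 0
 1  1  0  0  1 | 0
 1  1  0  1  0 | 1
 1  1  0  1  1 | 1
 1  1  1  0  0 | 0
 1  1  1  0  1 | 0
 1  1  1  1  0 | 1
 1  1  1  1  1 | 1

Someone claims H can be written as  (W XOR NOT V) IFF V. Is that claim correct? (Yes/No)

Yes

Evaluate (W XOR NOT V) IFF V on each row and compare to H:
  X=0, Y=0, Z=0, W=0, V=0: formula gives 0, H = 0 ✓
  X=0, Y=0, Z=0, W=0, V=1: formula gives 0, H = 0 ✓
  X=0, Y=0, Z=0, W=1, V=0: formula gives 1, H = 1 ✓
  X=0, Y=0, Z=0, W=1, V=1: formula gives 1, H = 1 ✓
  …and likewise for the remaining 28 rows.
Every row agrees, so the formula is equivalent.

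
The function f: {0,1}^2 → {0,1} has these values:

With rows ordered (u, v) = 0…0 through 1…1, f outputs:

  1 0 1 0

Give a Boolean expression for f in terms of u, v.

f(u, v) = not v

The output is the negation of v.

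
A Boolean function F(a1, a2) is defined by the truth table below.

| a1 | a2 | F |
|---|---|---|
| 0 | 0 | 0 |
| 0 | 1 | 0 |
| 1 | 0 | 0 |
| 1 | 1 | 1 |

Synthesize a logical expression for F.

The output is 1 only when every input is 1 — the AND of all inputs.

F(a1, a2) = a1 and a2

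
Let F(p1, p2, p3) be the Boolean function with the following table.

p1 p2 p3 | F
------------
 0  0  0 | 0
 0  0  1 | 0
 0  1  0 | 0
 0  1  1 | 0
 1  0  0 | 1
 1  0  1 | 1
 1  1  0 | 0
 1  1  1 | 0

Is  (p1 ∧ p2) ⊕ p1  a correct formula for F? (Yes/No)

Test each input against both F and the formula:
  p1=0, p2=0, p3=0: formula gives 0, F = 0 ✓
  p1=0, p2=0, p3=1: formula gives 0, F = 0 ✓
  p1=0, p2=1, p3=0: formula gives 0, F = 0 ✓
  p1=0, p2=1, p3=1: formula gives 0, F = 0 ✓
  p1=1, p2=0, p3=0: formula gives 1, F = 1 ✓
  … (the remaining 3 rows also agree.)
All 8 rows match — the expression computes F exactly.

Yes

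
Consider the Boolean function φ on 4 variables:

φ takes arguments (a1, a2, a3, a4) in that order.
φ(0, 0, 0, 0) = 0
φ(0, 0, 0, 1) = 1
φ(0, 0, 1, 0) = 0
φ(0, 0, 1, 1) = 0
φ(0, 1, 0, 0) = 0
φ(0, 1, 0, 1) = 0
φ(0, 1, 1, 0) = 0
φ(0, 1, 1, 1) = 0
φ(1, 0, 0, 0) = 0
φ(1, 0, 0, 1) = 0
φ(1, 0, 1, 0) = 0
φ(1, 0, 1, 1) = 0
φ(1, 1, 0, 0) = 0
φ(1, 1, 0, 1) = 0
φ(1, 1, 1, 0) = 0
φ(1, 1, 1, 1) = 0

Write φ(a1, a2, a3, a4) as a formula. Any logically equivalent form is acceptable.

φ(a1, a2, a3, a4) = ((NOT a1 AND NOT a2) AND NOT a3) AND a4

φ is 1 on exactly one input, (0,0,0,1), whose minterm is ¬a1·¬a2·¬a3·a4. So φ is just that conjunction.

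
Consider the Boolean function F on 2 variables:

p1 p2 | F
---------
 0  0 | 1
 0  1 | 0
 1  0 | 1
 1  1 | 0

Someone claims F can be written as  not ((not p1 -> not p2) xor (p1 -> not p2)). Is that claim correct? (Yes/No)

Check the formula against F row by row:
  p1=0, p2=0: formula gives 1, F = 1 ✓
  p1=0, p2=1: formula gives 0, F = 0 ✓
  p1=1, p2=0: formula gives 1, F = 1 ✓
  p1=1, p2=1: formula gives 0, F = 0 ✓
No disagreement on any input; they are logically equivalent.

Yes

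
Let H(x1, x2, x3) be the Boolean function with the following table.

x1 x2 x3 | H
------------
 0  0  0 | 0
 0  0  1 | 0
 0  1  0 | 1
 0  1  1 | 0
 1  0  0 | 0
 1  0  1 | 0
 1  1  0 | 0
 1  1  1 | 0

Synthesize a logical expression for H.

H(x1, x2, x3) = (not x1 and x2) and not x3

H is 1 on exactly one input, (0,1,0), whose minterm is ¬x1·x2·¬x3. So H is just that conjunction.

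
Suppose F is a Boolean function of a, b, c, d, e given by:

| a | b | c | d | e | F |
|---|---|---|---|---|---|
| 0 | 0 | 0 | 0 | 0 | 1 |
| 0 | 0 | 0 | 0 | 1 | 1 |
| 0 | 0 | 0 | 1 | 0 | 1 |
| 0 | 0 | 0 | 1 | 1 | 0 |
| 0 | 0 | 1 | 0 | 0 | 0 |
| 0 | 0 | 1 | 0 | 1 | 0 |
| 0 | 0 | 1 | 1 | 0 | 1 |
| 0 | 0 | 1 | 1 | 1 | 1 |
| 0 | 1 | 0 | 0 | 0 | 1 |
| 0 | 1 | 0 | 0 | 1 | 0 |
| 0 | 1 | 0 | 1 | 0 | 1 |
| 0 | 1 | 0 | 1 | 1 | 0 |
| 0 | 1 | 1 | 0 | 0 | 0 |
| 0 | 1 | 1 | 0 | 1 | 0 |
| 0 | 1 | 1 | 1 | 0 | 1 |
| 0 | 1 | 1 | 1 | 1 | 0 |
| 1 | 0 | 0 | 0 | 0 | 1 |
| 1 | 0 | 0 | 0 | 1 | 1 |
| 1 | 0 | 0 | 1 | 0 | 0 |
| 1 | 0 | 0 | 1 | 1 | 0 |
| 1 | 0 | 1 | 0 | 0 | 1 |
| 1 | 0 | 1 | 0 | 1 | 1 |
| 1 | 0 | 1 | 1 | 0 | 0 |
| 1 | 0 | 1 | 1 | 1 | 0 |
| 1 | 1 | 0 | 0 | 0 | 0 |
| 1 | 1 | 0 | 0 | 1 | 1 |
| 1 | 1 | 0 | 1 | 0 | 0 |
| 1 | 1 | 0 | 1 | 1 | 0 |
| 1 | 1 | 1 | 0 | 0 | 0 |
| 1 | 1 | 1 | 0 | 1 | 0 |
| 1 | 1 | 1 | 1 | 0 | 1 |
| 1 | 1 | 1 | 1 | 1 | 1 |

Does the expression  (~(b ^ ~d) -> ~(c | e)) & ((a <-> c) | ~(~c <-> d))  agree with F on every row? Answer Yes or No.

No

Test each input against both F and the formula:
  a=0, b=0, c=0, d=0, e=0: formula gives 1, F = 1 ✓
  a=0, b=0, c=0, d=0, e=1: formula gives 1, F = 1 ✓
  a=0, b=0, c=0, d=1, e=0: formula gives 1, F = 1 ✓
  a=0, b=0, c=0, d=1, e=1: formula gives 0, F = 0 ✓
  …
  a=0, b=0, c=1, d=1, e=0: formula gives 0, but F = 1 ✗
A single disagreement suffices: at (0,0,1,1,0) they differ, so the formula does not compute F.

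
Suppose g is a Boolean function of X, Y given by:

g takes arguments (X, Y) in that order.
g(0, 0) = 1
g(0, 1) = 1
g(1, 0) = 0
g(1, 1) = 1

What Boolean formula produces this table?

This is X → Y (false only at 1,0).

g(X, Y) = X → Y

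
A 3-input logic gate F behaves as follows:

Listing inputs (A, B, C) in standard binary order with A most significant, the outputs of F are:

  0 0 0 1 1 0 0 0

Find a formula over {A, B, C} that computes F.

F(A, B, C) = ((A' · B) · C) + ((A · B') · C')

The 1-rows are (0,1,1), (1,0,0). Each contributes one minterm — ¬A·B·C; A·¬B·¬C — and their disjunction is a sum-of-products form of F.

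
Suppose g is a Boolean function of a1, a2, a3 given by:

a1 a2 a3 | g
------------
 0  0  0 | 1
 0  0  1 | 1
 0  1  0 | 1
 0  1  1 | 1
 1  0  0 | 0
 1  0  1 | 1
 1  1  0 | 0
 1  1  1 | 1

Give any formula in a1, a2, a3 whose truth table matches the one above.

The 0-rows are (1,0,0), (1,1,0). Take each as a conjunction (a1·¬a2·¬a3, a1·a2·¬a3), form their disjunction, and complement — that gives a formula that is 1 everywhere g is.

g(a1, a2, a3) = not (((a1 and not a2) and not a3) or ((a1 and a2) and not a3))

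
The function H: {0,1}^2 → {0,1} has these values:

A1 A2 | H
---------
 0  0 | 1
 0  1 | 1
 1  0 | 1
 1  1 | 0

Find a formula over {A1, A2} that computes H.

H(A1, A2) = ¬(A1 ∧ A2)

The output is 0 only when every input is 1 — NAND of all inputs.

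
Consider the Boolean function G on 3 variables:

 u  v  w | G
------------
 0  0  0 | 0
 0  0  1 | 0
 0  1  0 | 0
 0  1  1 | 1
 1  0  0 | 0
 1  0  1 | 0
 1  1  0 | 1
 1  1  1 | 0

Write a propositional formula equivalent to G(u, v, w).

Collect the rows where G=1 — (0,1,1), (1,1,0) — and write one minterm per row: ¬u·v·w, u·v·¬w. Their union (logical OR) reproduces the table exactly.

G(u, v, w) = ((not u and v) and w) or ((u and v) and not w)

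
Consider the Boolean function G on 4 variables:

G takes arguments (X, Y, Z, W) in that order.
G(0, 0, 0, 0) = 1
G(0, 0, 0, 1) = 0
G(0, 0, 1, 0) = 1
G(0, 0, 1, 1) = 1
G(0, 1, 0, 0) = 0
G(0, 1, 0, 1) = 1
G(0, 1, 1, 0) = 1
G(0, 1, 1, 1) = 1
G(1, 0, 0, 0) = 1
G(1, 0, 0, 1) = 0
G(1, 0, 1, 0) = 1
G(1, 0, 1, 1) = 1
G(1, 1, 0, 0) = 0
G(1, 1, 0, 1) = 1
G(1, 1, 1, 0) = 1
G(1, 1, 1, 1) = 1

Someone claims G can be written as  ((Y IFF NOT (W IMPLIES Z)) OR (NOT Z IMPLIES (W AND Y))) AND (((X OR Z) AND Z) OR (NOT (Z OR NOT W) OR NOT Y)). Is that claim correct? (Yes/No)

Yes

Check the formula against G row by row:
  X=0, Y=0, Z=0, W=0: formula gives 1, G = 1 ✓
  X=0, Y=0, Z=0, W=1: formula gives 0, G = 0 ✓
  X=0, Y=0, Z=1, W=0: formula gives 1, G = 1 ✓
  X=0, Y=0, Z=1, W=1: formula gives 1, G = 1 ✓
  … (the remaining 12 rows also agree.)
Every row agrees, so the formula is equivalent.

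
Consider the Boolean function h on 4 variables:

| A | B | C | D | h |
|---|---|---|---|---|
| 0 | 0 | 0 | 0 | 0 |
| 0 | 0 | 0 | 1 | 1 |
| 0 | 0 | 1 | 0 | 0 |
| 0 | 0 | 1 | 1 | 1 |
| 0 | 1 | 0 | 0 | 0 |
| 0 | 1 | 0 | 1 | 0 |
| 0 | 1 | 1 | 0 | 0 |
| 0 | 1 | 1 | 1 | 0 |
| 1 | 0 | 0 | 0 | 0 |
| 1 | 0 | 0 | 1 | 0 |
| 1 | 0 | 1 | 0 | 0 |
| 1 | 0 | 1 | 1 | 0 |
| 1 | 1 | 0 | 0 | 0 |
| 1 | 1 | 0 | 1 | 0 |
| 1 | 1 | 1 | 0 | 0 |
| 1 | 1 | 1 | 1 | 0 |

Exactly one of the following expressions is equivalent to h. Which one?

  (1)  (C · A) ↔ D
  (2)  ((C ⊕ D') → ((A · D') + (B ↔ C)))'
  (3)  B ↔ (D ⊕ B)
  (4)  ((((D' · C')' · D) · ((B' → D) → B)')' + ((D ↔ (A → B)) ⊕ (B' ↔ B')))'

4

(1) fails at (0,0,0,0): the formula yields 1, h is 0.
(2) fails at (0,0,0,1): the formula yields 0, h is 1.
(3) fails at (0,0,0,0): the formula yields 1, h is 0.
Only (4) survives; checking it on all 16 rows confirms it matches h.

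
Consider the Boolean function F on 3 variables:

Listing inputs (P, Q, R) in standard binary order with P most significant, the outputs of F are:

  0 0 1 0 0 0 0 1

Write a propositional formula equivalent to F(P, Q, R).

F(P, Q, R) = ((~P & Q) & ~R) | ((P & Q) & R)

Collect the rows where F=1 — (0,1,0), (1,1,1) — and write one minterm per row: ¬P·Q·¬R, P·Q·R. Their union (logical OR) reproduces the table exactly.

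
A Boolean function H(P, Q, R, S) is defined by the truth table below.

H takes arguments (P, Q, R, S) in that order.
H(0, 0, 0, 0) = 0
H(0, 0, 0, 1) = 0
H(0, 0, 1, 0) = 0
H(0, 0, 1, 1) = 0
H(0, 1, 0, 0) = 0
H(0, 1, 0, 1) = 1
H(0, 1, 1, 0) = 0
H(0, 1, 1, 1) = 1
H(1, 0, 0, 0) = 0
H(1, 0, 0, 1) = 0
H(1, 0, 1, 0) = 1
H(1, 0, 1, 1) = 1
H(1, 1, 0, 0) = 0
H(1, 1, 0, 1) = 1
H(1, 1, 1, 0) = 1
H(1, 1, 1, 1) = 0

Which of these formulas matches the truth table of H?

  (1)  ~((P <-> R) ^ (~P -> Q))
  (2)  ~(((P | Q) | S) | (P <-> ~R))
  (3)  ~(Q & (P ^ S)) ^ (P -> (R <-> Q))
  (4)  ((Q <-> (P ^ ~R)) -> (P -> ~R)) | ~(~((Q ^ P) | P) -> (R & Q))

(1) disagrees with H on (0,0,1,0) (formula → 1, table → 0); rule it out.
(2) disagrees with H on (0,0,0,0) (formula → 1, table → 0); rule it out.
(4) disagrees with H on (0,0,0,0) (formula → 1, table → 0); rule it out.
(3) is the remaining candidate, and it agrees with H on all 16 inputs.

3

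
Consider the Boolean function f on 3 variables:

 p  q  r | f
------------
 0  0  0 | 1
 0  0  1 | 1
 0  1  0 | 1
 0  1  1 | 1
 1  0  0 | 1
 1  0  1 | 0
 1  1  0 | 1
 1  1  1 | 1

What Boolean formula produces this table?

f(p, q, r) = not ((p and not q) and r)

f is 0 on exactly one input, (1,0,1), whose minterm is p·¬q·r. So f is the negation of that single conjunction.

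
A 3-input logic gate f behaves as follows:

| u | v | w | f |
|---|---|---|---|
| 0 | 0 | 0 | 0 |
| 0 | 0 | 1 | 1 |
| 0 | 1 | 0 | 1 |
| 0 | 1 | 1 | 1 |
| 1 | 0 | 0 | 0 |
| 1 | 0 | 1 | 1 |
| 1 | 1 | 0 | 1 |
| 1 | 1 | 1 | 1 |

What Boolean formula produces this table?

There are just 2 zero rows: (0,0,0), (1,0,0). Their minterms are ¬u·¬v·¬w, u·¬v·¬w; the OR of those covers precisely the 0-outputs, and negating it yields f.

f(u, v, w) = (((u' · v') · w') + ((u · v') · w'))'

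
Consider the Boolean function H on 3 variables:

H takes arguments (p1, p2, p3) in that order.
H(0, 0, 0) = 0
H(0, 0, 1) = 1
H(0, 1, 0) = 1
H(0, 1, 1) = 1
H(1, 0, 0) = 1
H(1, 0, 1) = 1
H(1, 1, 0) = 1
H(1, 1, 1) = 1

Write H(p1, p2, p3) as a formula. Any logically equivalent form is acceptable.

H(p1, p2, p3) = (p1 OR p2) OR p3

The output is 1 whenever at least one input is 1 — the OR of all inputs.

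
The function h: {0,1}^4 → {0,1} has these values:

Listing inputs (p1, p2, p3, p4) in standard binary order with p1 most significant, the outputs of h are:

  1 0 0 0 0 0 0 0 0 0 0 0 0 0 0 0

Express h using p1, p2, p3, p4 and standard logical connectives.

The output is 1 only when every input is 0 — NOR of all inputs.

h(p1, p2, p3, p4) = ~(((p1 | p2) | p3) | p4)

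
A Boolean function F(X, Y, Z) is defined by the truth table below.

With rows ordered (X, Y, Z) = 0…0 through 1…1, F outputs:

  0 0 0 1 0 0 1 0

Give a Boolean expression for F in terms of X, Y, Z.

Collect the rows where F=1 — (0,1,1), (1,1,0) — and write one minterm per row: ¬X·Y·Z, X·Y·¬Z. Their union (logical OR) reproduces the table exactly.

F(X, Y, Z) = ((¬X ∧ Y) ∧ Z) ∨ ((X ∧ Y) ∧ ¬Z)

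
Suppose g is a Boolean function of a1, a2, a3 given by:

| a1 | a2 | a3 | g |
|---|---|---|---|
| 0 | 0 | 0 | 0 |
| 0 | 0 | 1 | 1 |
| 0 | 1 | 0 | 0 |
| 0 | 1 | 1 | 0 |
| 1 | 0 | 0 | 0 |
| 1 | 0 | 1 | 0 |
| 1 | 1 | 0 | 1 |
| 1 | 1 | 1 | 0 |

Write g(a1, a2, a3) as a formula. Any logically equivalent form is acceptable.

g(a1, a2, a3) = ((NOT a1 AND NOT a2) AND a3) OR ((a1 AND a2) AND NOT a3)

The 1-rows are (0,0,1), (1,1,0). Each contributes one minterm — ¬a1·¬a2·a3; a1·a2·¬a3 — and their disjunction is a sum-of-products form of g.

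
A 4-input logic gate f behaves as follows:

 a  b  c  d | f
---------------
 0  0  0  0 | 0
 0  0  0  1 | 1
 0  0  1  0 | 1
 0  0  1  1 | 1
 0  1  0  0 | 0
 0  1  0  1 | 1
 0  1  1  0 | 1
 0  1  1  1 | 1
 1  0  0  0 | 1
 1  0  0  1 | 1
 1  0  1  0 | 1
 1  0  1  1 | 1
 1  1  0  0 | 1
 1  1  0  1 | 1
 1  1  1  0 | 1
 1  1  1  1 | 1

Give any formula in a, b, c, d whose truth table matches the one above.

f(a, b, c, d) = ~((((~a & ~b) & ~c) & ~d) | (((~a & b) & ~c) & ~d))

f is 0 on only 2 rows — (0,0,0,0), (0,1,0,0). Writing each as a minterm (¬a·¬b·¬c·¬d, ¬a·b·¬c·¬d) and OR-ing them characterizes exactly where f=0, so f is the negation of that disjunction.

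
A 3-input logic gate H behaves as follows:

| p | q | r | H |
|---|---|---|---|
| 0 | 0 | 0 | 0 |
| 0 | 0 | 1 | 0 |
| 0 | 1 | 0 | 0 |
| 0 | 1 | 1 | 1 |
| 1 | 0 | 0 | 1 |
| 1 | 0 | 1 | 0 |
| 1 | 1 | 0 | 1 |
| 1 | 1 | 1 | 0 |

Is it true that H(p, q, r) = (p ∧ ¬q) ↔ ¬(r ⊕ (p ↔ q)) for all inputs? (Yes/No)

No

Check the formula against H row by row:
  p=0, q=0, r=0: formula gives 1, but H = 0 ✗
Since they disagree at (0,0,0), the expression is not a correct formula for H.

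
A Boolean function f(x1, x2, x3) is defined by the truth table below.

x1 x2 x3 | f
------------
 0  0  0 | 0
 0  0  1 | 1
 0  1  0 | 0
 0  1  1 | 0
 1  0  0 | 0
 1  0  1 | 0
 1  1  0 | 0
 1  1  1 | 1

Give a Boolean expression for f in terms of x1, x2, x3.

The 1-rows are (0,0,1), (1,1,1). Each contributes one minterm — ¬x1·¬x2·x3; x1·x2·x3 — and their disjunction is a sum-of-products form of f.

f(x1, x2, x3) = ((~x1 & ~x2) & x3) | ((x1 & x2) & x3)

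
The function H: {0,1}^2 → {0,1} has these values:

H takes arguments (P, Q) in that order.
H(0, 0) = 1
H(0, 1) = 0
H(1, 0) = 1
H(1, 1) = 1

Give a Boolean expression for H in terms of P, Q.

This is Q → P (false only at 0,1).

H(P, Q) = Q → P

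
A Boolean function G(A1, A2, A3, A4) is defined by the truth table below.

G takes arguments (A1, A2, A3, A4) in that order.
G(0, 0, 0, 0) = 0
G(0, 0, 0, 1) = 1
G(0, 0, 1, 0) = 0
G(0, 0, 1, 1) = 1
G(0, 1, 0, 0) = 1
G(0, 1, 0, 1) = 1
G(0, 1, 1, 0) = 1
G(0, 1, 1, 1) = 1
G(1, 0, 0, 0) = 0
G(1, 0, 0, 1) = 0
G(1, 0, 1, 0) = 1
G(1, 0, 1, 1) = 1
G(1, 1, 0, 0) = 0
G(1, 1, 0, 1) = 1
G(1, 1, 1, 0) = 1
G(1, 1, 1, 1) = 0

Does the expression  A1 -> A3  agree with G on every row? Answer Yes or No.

Evaluate A1 -> A3 on each row and compare to G:
  A1=0, A2=0, A3=0, A4=0: formula gives 1, but G = 0 ✗
A single disagreement suffices: at (0,0,0,0) they differ, so the formula does not compute G.

No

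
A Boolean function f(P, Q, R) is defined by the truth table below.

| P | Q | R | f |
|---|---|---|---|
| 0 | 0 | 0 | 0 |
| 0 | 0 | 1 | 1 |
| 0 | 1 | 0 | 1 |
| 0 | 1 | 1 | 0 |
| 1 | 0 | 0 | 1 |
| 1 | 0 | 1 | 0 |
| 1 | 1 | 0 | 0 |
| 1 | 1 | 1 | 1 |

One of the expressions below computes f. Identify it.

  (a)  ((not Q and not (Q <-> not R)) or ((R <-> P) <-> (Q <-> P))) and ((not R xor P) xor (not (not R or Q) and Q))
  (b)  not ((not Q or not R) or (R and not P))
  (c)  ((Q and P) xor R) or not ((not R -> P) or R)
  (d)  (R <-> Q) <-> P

d

(a) fails at (0,0,0): the formula yields 1, f is 0.
(b) fails at (0,0,1): the formula yields 0, f is 1.
(c) fails at (0,0,0): the formula yields 1, f is 0.
(d) is the remaining candidate, and it agrees with f on all 8 inputs.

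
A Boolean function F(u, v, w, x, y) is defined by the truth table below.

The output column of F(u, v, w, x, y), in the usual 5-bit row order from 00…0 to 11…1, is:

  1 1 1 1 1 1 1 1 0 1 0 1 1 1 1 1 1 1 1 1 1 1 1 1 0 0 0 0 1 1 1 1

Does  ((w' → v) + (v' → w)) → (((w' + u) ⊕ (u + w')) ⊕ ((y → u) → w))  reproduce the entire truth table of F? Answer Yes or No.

Check the formula against F row by row:
  u=0, v=0, w=0, x=0, y=0: formula gives 1, F = 1 ✓
  u=0, v=0, w=0, x=0, y=1: formula gives 1, F = 1 ✓
  u=0, v=0, w=0, x=1, y=0: formula gives 1, F = 1 ✓
  u=0, v=0, w=0, x=1, y=1: formula gives 1, F = 1 ✓
  … (the remaining 28 rows also agree.)
All 32 rows match — the expression computes F exactly.

Yes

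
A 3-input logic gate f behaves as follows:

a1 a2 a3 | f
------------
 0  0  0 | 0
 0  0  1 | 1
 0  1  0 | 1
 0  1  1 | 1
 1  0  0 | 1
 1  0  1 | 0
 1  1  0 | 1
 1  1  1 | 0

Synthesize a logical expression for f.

The 0-rows are (0,0,0), (1,0,1), (1,1,1). Take each as a conjunction (¬a1·¬a2·¬a3, a1·¬a2·a3, a1·a2·a3), form their disjunction, and complement — that gives a formula that is 1 everywhere f is.

f(a1, a2, a3) = NOT ((((NOT a1 AND NOT a2) AND NOT a3) OR ((a1 AND NOT a2) AND a3)) OR ((a1 AND a2) AND a3))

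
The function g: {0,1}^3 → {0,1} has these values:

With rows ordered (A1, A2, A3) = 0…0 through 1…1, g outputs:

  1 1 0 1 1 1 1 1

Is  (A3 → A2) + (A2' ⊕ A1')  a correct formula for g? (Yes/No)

Evaluate (A3 → A2) + (A2' ⊕ A1') on each row and compare to g:
  A1=0, A2=0, A3=0: formula gives 1, g = 1 ✓
  A1=0, A2=0, A3=1: formula gives 0, but g = 1 ✗
Since they disagree at (0,0,1), the expression is not a correct formula for g.

No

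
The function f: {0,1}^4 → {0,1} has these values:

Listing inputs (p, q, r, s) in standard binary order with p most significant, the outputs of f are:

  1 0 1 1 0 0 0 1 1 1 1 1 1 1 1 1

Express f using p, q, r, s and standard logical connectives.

f(p, q, r, s) = ~((((((~p & ~q) & ~r) & s) | (((~p & q) & ~r) & ~s)) | (((~p & q) & ~r) & s)) | (((~p & q) & r) & ~s))

There are just 4 zero rows: (0,0,0,1), (0,1,0,0), (0,1,0,1), (0,1,1,0). Their minterms are ¬p·¬q·¬r·s, ¬p·q·¬r·¬s, ¬p·q·¬r·s, ¬p·q·r·¬s; the OR of those covers precisely the 0-outputs, and negating it yields f.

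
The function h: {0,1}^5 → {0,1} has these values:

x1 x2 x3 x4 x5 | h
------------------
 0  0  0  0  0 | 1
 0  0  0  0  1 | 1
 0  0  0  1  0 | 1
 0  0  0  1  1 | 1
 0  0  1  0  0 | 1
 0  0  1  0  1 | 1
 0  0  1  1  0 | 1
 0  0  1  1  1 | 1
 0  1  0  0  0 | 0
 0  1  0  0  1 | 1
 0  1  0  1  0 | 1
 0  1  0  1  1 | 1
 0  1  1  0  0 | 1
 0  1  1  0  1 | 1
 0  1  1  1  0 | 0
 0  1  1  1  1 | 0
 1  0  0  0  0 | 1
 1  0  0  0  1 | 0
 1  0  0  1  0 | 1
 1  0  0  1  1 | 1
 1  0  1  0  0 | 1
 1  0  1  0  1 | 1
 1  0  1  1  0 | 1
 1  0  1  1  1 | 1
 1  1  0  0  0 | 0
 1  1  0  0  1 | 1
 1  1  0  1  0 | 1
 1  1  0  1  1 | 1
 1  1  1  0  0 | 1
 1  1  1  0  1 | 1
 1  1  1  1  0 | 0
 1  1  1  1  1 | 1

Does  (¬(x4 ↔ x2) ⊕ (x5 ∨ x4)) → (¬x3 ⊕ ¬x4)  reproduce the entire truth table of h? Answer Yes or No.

No

Evaluate (¬(x4 ↔ x2) ⊕ (x5 ∨ x4)) → (¬x3 ⊕ ¬x4) on each row and compare to h:
  x1=0, x2=0, x3=0, x4=0, x5=0: formula gives 1, h = 1 ✓
  x1=0, x2=0, x3=0, x4=0, x5=1: formula gives 0, but h = 1 ✗
Since they disagree at (0,0,0,0,1), the expression is not a correct formula for h.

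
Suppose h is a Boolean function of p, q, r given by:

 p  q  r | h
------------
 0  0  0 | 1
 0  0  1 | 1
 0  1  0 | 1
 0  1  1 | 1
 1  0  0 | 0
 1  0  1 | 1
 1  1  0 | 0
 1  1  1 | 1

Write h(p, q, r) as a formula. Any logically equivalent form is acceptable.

h(p, q, r) = (((p · q') · r') + ((p · q) · r'))'

The 0-rows are (1,0,0), (1,1,0). Take each as a conjunction (p·¬q·¬r, p·q·¬r), form their disjunction, and complement — that gives a formula that is 1 everywhere h is.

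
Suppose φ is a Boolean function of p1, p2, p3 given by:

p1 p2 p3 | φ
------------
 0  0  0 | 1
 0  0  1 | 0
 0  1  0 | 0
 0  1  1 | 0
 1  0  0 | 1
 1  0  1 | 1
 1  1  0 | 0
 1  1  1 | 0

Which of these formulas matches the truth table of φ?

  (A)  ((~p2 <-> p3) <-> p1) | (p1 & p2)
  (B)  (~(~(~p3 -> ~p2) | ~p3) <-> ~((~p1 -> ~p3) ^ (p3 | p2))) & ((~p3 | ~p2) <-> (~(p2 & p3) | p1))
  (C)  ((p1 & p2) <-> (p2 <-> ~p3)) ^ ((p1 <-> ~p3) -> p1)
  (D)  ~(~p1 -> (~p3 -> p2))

(A) disagrees with φ on (0,1,1) (formula → 1, table → 0); rule it out.
(C) disagrees with φ on (0,0,0) (formula → 0, table → 1); rule it out.
(D) disagrees with φ on (1,0,0) (formula → 0, table → 1); rule it out.
That leaves (B). Evaluating it on every row reproduces the table of φ exactly.

B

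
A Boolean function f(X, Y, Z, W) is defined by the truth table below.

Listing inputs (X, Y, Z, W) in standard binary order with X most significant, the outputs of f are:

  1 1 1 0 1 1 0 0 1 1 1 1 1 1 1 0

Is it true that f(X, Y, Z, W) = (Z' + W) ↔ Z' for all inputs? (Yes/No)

No

Check the formula against f row by row:
  X=0, Y=0, Z=0, W=0: formula gives 1, f = 1 ✓
  X=0, Y=0, Z=0, W=1: formula gives 1, f = 1 ✓
  X=0, Y=0, Z=1, W=0: formula gives 1, f = 1 ✓
  X=0, Y=0, Z=1, W=1: formula gives 0, f = 0 ✓
  …
  X=0, Y=1, Z=1, W=0: formula gives 1, but f = 0 ✗
Row (0,1,1,0) is a counterexample, so the formula is not equivalent to f.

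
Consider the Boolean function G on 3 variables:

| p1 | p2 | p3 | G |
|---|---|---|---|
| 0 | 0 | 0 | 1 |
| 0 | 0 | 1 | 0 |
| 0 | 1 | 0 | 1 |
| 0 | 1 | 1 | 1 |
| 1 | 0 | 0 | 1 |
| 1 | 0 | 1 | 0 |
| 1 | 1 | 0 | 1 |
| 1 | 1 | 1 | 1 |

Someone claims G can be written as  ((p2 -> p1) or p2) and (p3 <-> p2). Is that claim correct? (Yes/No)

Check the formula against G row by row:
  p1=0, p2=0, p3=0: formula gives 1, G = 1 ✓
  p1=0, p2=0, p3=1: formula gives 0, G = 0 ✓
  p1=0, p2=1, p3=0: formula gives 0, but G = 1 ✗
Since they disagree at (0,1,0), the expression is not a correct formula for G.

No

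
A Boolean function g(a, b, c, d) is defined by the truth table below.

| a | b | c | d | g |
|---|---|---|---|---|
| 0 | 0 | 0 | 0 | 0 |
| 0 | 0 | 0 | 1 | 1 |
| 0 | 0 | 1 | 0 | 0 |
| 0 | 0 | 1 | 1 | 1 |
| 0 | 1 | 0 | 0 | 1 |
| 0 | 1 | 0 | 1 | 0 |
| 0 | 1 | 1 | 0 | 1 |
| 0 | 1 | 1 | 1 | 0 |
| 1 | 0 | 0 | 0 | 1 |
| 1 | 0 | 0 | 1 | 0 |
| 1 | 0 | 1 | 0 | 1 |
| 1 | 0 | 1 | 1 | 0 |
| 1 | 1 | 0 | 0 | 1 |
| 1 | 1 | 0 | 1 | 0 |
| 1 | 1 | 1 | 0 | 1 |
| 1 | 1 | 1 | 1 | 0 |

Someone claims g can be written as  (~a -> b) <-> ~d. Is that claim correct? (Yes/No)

Yes

Test each input against both g and the formula:
  a=0, b=0, c=0, d=0: formula gives 0, g = 0 ✓
  a=0, b=0, c=0, d=1: formula gives 1, g = 1 ✓
  a=0, b=0, c=1, d=0: formula gives 0, g = 0 ✓
  a=0, b=0, c=1, d=1: formula gives 1, g = 1 ✓
  … (the remaining 12 rows also agree.)
Every row agrees, so the formula is equivalent.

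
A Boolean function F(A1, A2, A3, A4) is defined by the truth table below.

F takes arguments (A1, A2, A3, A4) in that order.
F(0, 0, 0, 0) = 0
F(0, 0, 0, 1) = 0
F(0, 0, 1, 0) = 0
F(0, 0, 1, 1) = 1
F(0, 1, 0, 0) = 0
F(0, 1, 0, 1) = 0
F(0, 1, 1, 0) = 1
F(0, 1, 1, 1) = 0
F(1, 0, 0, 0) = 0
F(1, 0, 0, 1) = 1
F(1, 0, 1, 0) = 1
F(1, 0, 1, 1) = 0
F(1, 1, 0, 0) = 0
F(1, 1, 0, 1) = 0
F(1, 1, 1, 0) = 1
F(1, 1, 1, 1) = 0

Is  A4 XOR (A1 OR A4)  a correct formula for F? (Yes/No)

Evaluate A4 XOR (A1 OR A4) on each row and compare to F:
  A1=0, A2=0, A3=0, A4=0: formula gives 0, F = 0 ✓
  A1=0, A2=0, A3=0, A4=1: formula gives 0, F = 0 ✓
  A1=0, A2=0, A3=1, A4=0: formula gives 0, F = 0 ✓
  A1=0, A2=0, A3=1, A4=1: formula gives 0, but F = 1 ✗
Since they disagree at (0,0,1,1), the expression is not a correct formula for F.

No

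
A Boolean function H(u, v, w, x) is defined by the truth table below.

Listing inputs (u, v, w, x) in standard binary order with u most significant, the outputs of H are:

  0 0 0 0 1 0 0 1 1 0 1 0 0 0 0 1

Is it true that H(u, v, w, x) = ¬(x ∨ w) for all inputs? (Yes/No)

Evaluate ¬(x ∨ w) on each row and compare to H:
  u=0, v=0, w=0, x=0: formula gives 1, but H = 0 ✗
Row (0,0,0,0) is a counterexample, so the formula is not equivalent to H.

No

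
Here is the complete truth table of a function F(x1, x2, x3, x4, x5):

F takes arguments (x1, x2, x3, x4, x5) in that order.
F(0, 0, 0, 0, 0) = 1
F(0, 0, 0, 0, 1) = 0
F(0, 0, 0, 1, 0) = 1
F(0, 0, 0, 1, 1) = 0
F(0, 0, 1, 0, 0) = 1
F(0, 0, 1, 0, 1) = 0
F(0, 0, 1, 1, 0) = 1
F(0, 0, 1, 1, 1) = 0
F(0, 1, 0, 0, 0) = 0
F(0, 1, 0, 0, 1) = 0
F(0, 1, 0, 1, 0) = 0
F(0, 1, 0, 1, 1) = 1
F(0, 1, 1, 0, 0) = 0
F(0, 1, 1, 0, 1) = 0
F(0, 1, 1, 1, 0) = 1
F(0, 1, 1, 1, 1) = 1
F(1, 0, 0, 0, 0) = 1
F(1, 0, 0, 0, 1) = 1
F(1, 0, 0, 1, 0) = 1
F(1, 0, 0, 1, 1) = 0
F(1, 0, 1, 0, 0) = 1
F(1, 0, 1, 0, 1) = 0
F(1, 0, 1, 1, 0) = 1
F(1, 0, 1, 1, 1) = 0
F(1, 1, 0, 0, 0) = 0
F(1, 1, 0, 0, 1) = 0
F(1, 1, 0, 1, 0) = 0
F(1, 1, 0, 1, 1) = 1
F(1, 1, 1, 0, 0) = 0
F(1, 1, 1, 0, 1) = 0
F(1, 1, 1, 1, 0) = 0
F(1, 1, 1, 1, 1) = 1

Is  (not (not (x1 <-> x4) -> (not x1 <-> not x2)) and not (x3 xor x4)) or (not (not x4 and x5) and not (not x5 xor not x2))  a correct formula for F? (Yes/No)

Check the formula against F row by row:
  x1=0, x2=0, x3=0, x4=0, x5=0: formula gives 1, F = 1 ✓
  x1=0, x2=0, x3=0, x4=0, x5=1: formula gives 0, F = 0 ✓
  x1=0, x2=0, x3=0, x4=1, x5=0: formula gives 1, F = 1 ✓
  x1=0, x2=0, x3=0, x4=1, x5=1: formula gives 0, F = 0 ✓
  …and likewise for the remaining 28 rows.
No disagreement on any input; they are logically equivalent.

Yes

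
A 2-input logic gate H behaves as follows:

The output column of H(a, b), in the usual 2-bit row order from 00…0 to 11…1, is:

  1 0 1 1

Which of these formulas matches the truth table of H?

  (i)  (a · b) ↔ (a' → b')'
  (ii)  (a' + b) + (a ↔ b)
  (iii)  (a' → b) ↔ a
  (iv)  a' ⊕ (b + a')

iii

(i) disagrees with H on (1,1) (formula → 0, table → 1); rule it out.
(ii) disagrees with H on (0,1) (formula → 1, table → 0); rule it out.
(iv) disagrees with H on (0,0) (formula → 0, table → 1); rule it out.
(iii) is the remaining candidate, and it agrees with H on all 4 inputs.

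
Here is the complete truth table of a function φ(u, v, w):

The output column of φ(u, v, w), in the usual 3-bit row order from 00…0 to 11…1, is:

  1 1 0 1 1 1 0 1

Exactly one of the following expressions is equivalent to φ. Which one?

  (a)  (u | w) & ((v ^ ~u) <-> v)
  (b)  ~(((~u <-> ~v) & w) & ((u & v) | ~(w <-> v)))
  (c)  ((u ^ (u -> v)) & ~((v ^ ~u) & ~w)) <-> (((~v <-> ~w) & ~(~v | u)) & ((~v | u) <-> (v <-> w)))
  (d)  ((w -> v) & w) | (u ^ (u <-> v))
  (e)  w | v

d

(a): at (0,0,0) it gives 0, but φ = 1 — eliminated.
(b): at (0,0,1) it gives 0, but φ = 1 — eliminated.
(c): at (0,0,1) it gives 0, but φ = 1 — eliminated.
(e): at (0,0,0) it gives 0, but φ = 1 — eliminated.
(d) is the remaining candidate, and it agrees with φ on all 8 inputs.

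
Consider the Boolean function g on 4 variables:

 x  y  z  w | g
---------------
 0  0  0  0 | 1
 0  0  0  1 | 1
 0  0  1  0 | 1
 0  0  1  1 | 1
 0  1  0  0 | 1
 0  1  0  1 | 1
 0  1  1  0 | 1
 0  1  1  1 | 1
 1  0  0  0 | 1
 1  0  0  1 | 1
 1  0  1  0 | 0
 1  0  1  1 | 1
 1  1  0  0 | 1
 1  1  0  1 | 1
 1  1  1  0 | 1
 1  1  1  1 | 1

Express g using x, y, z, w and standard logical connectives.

g is 0 on exactly one input, (1,0,1,0), whose minterm is x·¬y·z·¬w. So g is the negation of that single conjunction.

g(x, y, z, w) = not (((x and not y) and z) and not w)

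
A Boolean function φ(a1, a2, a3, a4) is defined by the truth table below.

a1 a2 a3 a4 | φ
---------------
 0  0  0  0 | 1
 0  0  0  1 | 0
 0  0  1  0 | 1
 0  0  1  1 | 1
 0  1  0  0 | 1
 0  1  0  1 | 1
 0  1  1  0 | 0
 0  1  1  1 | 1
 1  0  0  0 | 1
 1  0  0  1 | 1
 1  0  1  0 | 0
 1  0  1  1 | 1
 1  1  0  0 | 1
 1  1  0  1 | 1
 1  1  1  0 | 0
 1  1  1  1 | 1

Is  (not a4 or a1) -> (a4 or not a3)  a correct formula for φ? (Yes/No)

Test each input against both φ and the formula:
  a1=0, a2=0, a3=0, a4=0: formula gives 1, φ = 1 ✓
  a1=0, a2=0, a3=0, a4=1: formula gives 1, but φ = 0 ✗
Row (0,0,0,1) is a counterexample, so the formula is not equivalent to φ.

No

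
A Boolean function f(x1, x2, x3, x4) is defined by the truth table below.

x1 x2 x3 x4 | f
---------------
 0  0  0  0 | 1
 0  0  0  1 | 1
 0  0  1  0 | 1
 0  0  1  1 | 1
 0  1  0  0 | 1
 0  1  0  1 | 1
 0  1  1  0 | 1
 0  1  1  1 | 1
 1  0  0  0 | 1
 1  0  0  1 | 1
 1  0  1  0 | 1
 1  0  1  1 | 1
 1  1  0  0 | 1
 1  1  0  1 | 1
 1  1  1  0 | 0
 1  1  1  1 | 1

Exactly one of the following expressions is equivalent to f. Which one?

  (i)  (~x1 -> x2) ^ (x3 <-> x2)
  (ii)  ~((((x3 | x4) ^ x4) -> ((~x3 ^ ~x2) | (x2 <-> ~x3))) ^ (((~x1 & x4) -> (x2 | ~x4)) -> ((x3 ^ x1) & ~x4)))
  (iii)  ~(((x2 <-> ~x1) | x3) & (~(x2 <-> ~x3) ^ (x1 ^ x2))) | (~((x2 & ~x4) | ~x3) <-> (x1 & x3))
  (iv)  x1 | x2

(i): at (0,0,1,0) it gives 0, but f = 1 — eliminated.
(ii): at (0,0,0,0) it gives 0, but f = 1 — eliminated.
(iv): at (0,0,0,0) it gives 0, but f = 1 — eliminated.
(iii) is the remaining candidate, and it agrees with f on all 16 inputs.

iii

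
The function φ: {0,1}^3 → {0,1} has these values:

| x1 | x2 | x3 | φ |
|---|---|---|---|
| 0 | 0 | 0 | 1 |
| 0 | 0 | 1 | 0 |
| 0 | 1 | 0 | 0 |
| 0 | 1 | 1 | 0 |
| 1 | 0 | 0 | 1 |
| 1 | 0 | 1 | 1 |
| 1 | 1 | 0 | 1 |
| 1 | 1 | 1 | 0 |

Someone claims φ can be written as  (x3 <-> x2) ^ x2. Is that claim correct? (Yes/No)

No

Evaluate (x3 <-> x2) ^ x2 on each row and compare to φ:
  x1=0, x2=0, x3=0: formula gives 1, φ = 1 ✓
  x1=0, x2=0, x3=1: formula gives 0, φ = 0 ✓
  x1=0, x2=1, x3=0: formula gives 1, but φ = 0 ✗
A single disagreement suffices: at (0,1,0) they differ, so the formula does not compute φ.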